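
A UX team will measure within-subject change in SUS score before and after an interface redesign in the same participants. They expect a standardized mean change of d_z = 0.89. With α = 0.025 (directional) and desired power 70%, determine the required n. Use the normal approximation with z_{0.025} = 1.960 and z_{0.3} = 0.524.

For a paired (one-sample on differences) test: n = ((z_{α} + z_β) / d)².
z_{α} + z_β = 1.960 + 0.524 = 2.484.
n = (2.484 / 0.89)² = 2.791² = 7.79.
Round up.

n = 8 pairs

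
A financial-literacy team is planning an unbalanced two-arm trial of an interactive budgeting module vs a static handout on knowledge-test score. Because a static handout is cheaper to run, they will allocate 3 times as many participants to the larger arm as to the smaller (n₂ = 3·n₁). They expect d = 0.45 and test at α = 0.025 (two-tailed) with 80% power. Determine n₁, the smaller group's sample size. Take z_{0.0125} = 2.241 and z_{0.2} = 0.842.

n₁ = 63

With allocation ratio k = n₂/n₁ = 3, Var(x̄₁−x̄₂) = σ²(1/n₁ + 1/(k·n₁)) = σ²·(k+1)/(k·n₁).
So n₁ = (1 + 1/k)·((z_{α/2} + z_β)/d)² = 1.333 × (3.083/0.45)².
n₁ = 1.333 × 46.94 = 62.6.
Round up: n₁ = 63, giving n₂ = 3 × 63 = 189.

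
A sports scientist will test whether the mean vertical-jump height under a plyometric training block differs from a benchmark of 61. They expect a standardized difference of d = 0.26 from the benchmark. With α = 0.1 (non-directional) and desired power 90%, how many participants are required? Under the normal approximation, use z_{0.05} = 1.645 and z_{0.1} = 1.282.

For a one-sample test: n = ((z_{α/2} + z_β) / d)².
z_{α/2} + z_β = 1.645 + 1.282 = 2.927.
n = (2.927 / 0.26)² = 11.258² = 126.74.
Round up.

n = 127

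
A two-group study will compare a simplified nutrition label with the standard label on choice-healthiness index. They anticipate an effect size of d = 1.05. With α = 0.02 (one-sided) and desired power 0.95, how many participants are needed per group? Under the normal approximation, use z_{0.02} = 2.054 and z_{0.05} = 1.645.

n = 25 per group

For two independent groups with equal n: n = 2·((z_{α} + z_β) / d)².
z_{α} + z_β = 2.054 + 1.645 = 3.699.
n = 2 × (3.699 / 1.05)² = 2 × 3.523² = 2 × 12.41 = 24.8.
Round up to the next whole participant.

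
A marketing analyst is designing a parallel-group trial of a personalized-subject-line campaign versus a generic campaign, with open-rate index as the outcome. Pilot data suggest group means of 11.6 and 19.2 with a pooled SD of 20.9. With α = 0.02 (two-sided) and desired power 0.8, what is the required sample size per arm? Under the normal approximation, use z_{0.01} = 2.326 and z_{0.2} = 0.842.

n = 152 per group

Cohen's d = |M₁ − M₂| / SD_pooled = |11.6 − 19.2| / 20.9 = 7.6 / 20.9 = 0.364.
For two independent groups with equal n: n = 2·((z_{α/2} + z_β) / d)².
z_{α/2} + z_β = 2.326 + 0.842 = 3.168.
n = 2 × (3.168 / 0.364)² = 2 × 8.703² = 2 × 75.75 = 151.5.
Round up to the next whole participant.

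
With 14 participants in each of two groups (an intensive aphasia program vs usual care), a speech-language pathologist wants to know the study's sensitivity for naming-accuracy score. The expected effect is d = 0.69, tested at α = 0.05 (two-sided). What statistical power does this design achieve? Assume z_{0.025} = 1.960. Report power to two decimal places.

For two equal groups, power = Φ(d·√(n/2) − z_{α/2}).
d·√(n/2) = 0.69 × √(14/2) = 0.69 × 2.646 = 1.826.
z_β = 1.826 − 1.960 = -0.134.
Power = Φ(-0.134) = 0.447.

power ≈ 0.45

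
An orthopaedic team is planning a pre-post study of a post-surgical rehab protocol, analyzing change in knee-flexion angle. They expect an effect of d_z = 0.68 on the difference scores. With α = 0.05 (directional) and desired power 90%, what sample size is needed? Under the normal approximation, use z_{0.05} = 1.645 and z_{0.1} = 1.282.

For a paired (one-sample on differences) test: n = ((z_{α} + z_β) / d)².
z_{α} + z_β = 1.645 + 1.282 = 2.927.
n = (2.927 / 0.68)² = 4.304² = 18.53.
Round up.

n = 19 pairs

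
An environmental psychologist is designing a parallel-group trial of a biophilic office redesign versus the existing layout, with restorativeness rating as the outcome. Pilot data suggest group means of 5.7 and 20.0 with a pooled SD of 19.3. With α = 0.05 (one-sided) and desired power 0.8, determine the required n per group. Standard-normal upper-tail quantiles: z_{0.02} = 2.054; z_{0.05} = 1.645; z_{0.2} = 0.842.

Cohen's d = |M₁ − M₂| / SD_pooled = |5.7 − 20.0| / 19.3 = 14.3 / 19.3 = 0.741.
For two independent groups with equal n: n = 2·((z_{α} + z_β) / d)².
z_{α} + z_β = 1.645 + 0.842 = 2.487.
n = 2 × (2.487 / 0.741)² = 2 × 3.356² = 2 × 11.26 = 22.5.
Round up to the next whole participant.

n = 23 per group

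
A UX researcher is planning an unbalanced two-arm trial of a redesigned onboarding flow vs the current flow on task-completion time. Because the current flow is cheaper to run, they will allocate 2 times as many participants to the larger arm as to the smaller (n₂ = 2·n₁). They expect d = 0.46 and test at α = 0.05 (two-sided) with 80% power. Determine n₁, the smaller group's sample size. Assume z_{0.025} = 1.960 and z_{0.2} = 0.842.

n₁ = 56

With allocation ratio k = n₂/n₁ = 2, Var(x̄₁−x̄₂) = σ²(1/n₁ + 1/(k·n₁)) = σ²·(k+1)/(k·n₁).
So n₁ = (1 + 1/k)·((z_{α/2} + z_β)/d)² = 1.500 × (2.802/0.46)².
n₁ = 1.500 × 37.10 = 55.7.
Round up: n₁ = 56, giving n₂ = 2 × 56 = 112.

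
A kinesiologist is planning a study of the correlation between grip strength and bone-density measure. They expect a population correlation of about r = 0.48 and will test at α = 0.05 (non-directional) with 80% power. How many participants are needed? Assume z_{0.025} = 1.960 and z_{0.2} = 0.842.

n = 32

Fisher's z: C = ½·ln((1+r)/(1−r)) = ½·ln(2.8462) = 0.5230.
n = ((z_{α/2} + z_β)/C)² + 3.
(1.960 + 0.842) / 0.5230 = 2.802 / 0.5230 = 5.358.
n = 5.358² + 3 = 28.70 + 3 = 31.7.
Round up.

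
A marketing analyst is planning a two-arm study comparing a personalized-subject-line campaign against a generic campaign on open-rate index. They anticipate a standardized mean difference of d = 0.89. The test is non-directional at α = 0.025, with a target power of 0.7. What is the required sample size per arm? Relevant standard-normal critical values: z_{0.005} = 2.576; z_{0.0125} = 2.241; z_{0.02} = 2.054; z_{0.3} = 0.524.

For two independent groups with equal n: n = 2·((z_{α/2} + z_β) / d)².
z_{α/2} + z_β = 2.241 + 0.524 = 2.765.
n = 2 × (2.765 / 0.89)² = 2 × 3.107² = 2 × 9.65 = 19.3.
Round up to the next whole participant.

n = 20 per group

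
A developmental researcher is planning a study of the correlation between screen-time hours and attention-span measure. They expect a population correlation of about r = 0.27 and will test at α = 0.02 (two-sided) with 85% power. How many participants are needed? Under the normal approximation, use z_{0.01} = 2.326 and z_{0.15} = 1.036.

n = 151

Fisher's z: C = ½·ln((1+r)/(1−r)) = ½·ln(1.7397) = 0.2769.
n = ((z_{α/2} + z_β)/C)² + 3.
(2.326 + 1.036) / 0.2769 = 3.362 / 0.2769 = 12.142.
n = 12.142² + 3 = 147.42 + 3 = 150.4.
Round up.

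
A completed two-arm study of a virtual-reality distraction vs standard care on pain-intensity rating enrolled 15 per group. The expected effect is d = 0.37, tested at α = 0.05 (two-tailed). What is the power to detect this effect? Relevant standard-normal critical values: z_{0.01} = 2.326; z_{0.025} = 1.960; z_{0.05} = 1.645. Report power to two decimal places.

For two equal groups, power = Φ(d·√(n/2) − z_{α/2}).
d·√(n/2) = 0.37 × √(15/2) = 0.37 × 2.739 = 1.013.
z_β = 1.013 − 1.960 = -0.947.
Power = Φ(-0.947) = 0.172.

power ≈ 0.17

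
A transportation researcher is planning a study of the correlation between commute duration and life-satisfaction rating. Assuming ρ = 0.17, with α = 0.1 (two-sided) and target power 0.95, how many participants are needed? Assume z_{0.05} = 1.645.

n = 371

Fisher's z: C = ½·ln((1+r)/(1−r)) = ½·ln(1.4096) = 0.1717.
n = ((z_{α/2} + z_β)/C)² + 3.
(1.645 + 1.645) / 0.1717 = 3.290 / 0.1717 = 19.161.
n = 19.161² + 3 = 367.16 + 3 = 370.2.
Round up.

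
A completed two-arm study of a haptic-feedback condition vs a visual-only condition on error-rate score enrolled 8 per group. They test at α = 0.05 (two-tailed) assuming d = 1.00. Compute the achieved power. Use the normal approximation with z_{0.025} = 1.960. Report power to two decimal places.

For two equal groups, power = Φ(d·√(n/2) − z_{α/2}).
d·√(n/2) = 1.00 × √(8/2) = 1.00 × 2.000 = 2.000.
z_β = 2.000 − 1.960 = 0.040.
Power = Φ(0.040) = 0.516.

power ≈ 0.52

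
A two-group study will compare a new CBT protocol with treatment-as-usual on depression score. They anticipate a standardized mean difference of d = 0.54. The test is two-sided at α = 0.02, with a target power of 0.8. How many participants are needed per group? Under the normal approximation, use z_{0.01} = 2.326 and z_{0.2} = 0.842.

n = 69 per group

For two independent groups with equal n: n = 2·((z_{α/2} + z_β) / d)².
z_{α/2} + z_β = 2.326 + 0.842 = 3.168.
n = 2 × (3.168 / 0.54)² = 2 × 5.867² = 2 × 34.42 = 68.8.
Round up to the next whole participant.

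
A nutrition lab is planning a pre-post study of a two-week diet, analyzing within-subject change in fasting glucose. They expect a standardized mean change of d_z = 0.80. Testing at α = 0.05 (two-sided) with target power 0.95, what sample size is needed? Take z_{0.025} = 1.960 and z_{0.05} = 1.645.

n = 21 pairs

For a paired (one-sample on differences) test: n = ((z_{α/2} + z_β) / d)².
z_{α/2} + z_β = 1.960 + 1.645 = 3.605.
n = (3.605 / 0.80)² = 4.506² = 20.31.
Round up.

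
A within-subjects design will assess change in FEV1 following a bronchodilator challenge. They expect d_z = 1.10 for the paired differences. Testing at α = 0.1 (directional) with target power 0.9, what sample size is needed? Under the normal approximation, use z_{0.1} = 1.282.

n = 6 pairs

For a paired (one-sample on differences) test: n = ((z_{α} + z_β) / d)².
z_{α} + z_β = 1.282 + 1.282 = 2.564.
n = (2.564 / 1.10)² = 2.331² = 5.43.
Round up.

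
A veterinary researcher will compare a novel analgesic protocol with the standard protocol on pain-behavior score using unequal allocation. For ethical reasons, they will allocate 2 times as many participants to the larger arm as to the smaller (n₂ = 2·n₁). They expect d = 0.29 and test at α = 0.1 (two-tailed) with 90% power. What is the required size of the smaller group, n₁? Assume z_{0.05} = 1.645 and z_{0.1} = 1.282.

n₁ = 153

With allocation ratio k = n₂/n₁ = 2, Var(x̄₁−x̄₂) = σ²(1/n₁ + 1/(k·n₁)) = σ²·(k+1)/(k·n₁).
So n₁ = (1 + 1/k)·((z_{α/2} + z_β)/d)² = 1.500 × (2.927/0.29)².
n₁ = 1.500 × 101.87 = 152.8.
Round up: n₁ = 153, giving n₂ = 2 × 153 = 306.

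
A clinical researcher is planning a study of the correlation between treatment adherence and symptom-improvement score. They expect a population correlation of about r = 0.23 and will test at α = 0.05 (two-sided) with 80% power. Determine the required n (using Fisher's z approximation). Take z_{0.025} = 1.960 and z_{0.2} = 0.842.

n = 147

Fisher's z: C = ½·ln((1+r)/(1−r)) = ½·ln(1.5974) = 0.2342.
n = ((z_{α/2} + z_β)/C)² + 3.
(1.960 + 0.842) / 0.2342 = 2.802 / 0.2342 = 11.964.
n = 11.964² + 3 = 143.14 + 3 = 146.1.
Round up.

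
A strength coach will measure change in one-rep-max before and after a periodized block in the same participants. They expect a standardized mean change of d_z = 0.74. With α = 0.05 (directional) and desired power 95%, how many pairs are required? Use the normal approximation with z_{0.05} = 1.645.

n = 20 pairs

For a paired (one-sample on differences) test: n = ((z_{α} + z_β) / d)².
z_{α} + z_β = 1.645 + 1.645 = 3.290.
n = (3.290 / 0.74)² = 4.446² = 19.77.
Round up.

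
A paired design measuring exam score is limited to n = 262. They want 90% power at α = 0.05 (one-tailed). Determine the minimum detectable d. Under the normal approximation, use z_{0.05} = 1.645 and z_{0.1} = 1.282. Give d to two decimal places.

For a single sample (or paired design) of n = 262: d_min = (z_{α} + z_β)/√n.
z-sum = 1.645 + 1.282 = 2.927.
d_min = 2.927 / √262 = 2.927 / 16.186 = 0.181.

d_min ≈ 0.18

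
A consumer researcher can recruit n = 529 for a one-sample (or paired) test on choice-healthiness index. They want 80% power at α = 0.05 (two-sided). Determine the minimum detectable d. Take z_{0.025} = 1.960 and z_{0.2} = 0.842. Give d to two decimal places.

For a single sample (or paired design) of n = 529: d_min = (z_{α/2} + z_β)/√n.
z-sum = 1.960 + 0.842 = 2.802.
d_min = 2.802 / √529 = 2.802 / 23.000 = 0.122.

d_min ≈ 0.12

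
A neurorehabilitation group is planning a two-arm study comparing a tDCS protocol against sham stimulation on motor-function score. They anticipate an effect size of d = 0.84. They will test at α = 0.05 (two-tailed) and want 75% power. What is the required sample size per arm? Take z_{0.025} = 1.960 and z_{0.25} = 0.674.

n = 20 per group

For two independent groups with equal n: n = 2·((z_{α/2} + z_β) / d)².
z_{α/2} + z_β = 1.960 + 0.674 = 2.634.
n = 2 × (2.634 / 0.84)² = 2 × 3.136² = 2 × 9.83 = 19.7.
Round up to the next whole participant.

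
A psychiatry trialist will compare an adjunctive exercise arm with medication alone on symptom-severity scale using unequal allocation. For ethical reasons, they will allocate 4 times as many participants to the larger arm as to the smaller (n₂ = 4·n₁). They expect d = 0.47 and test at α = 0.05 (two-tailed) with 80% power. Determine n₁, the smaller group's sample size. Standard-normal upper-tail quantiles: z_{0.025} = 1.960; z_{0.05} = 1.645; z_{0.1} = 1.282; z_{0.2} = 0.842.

With allocation ratio k = n₂/n₁ = 4, Var(x̄₁−x̄₂) = σ²(1/n₁ + 1/(k·n₁)) = σ²·(k+1)/(k·n₁).
So n₁ = (1 + 1/k)·((z_{α/2} + z_β)/d)² = 1.250 × (2.802/0.47)².
n₁ = 1.250 × 35.54 = 44.4.
Round up: n₁ = 45, giving n₂ = 4 × 45 = 180.

n₁ = 45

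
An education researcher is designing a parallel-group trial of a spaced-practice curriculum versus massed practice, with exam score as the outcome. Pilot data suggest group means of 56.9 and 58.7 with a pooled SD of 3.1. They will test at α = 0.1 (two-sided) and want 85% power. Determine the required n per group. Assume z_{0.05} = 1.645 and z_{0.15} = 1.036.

Cohen's d = |M₁ − M₂| / SD_pooled = |56.9 − 58.7| / 3.1 = 1.8 / 3.1 = 0.581.
For two independent groups with equal n: n = 2·((z_{α/2} + z_β) / d)².
z_{α/2} + z_β = 1.645 + 1.036 = 2.681.
n = 2 × (2.681 / 0.581)² = 2 × 4.614² = 2 × 21.29 = 42.6.
Round up to the next whole participant.

n = 43 per group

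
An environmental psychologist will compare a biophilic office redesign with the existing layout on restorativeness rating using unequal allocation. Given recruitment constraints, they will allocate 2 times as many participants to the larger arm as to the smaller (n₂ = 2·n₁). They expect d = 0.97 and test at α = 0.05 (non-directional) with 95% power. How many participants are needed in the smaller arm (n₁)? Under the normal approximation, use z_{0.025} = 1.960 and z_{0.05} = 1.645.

With allocation ratio k = n₂/n₁ = 2, Var(x̄₁−x̄₂) = σ²(1/n₁ + 1/(k·n₁)) = σ²·(k+1)/(k·n₁).
So n₁ = (1 + 1/k)·((z_{α/2} + z_β)/d)² = 1.500 × (3.605/0.97)².
n₁ = 1.500 × 13.81 = 20.7.
Round up: n₁ = 21, giving n₂ = 2 × 21 = 42.

n₁ = 21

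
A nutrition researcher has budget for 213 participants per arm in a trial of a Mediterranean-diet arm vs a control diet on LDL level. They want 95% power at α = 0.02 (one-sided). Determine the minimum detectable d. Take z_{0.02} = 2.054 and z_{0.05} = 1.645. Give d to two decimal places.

d_min ≈ 0.36

For two independent groups of n = 213 each: d_min = (z_{α} + z_β)·√(2/n).
z-sum = 2.054 + 1.645 = 3.699.
d_min = 3.699 × √(2/213) = 3.699 × 0.0969 = 0.358.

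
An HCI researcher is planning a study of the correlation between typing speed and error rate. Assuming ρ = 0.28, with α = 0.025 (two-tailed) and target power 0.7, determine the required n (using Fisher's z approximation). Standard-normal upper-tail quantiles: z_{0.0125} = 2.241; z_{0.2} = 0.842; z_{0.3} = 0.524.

n = 96

Fisher's z: C = ½·ln((1+r)/(1−r)) = ½·ln(1.7778) = 0.2877.
n = ((z_{α/2} + z_β)/C)² + 3.
(2.241 + 0.524) / 0.2877 = 2.765 / 0.2877 = 9.611.
n = 9.611² + 3 = 92.37 + 3 = 95.4.
Round up.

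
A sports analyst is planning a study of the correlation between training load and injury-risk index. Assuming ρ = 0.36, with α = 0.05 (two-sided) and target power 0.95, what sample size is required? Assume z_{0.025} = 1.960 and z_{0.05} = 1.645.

n = 95

Fisher's z: C = ½·ln((1+r)/(1−r)) = ½·ln(2.1250) = 0.3769.
n = ((z_{α/2} + z_β)/C)² + 3.
(1.960 + 1.645) / 0.3769 = 3.605 / 0.3769 = 9.565.
n = 9.565² + 3 = 91.49 + 3 = 94.5.
Round up.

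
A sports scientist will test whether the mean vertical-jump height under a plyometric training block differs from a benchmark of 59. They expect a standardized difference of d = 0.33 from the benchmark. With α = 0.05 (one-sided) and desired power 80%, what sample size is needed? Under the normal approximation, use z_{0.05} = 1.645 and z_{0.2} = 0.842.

n = 57

For a one-sample test: n = ((z_{α} + z_β) / d)².
z_{α} + z_β = 1.645 + 0.842 = 2.487.
n = (2.487 / 0.33)² = 7.536² = 56.80.
Round up.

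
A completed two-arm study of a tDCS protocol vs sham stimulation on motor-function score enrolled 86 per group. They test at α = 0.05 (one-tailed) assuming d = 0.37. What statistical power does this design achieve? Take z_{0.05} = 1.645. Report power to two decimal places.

For two equal groups, power = Φ(d·√(n/2) − z_{α}).
d·√(n/2) = 0.37 × √(86/2) = 0.37 × 6.557 = 2.426.
z_β = 2.426 − 1.645 = 0.781.
Power = Φ(0.781) = 0.783.

power ≈ 0.78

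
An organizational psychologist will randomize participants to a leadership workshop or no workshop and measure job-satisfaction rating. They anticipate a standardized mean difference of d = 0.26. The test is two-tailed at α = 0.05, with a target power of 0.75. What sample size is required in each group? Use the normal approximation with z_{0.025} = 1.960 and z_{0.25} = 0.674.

n = 206 per group

For two independent groups with equal n: n = 2·((z_{α/2} + z_β) / d)².
z_{α/2} + z_β = 1.960 + 0.674 = 2.634.
n = 2 × (2.634 / 0.26)² = 2 × 10.131² = 2 × 102.63 = 205.3.
Round up to the next whole participant.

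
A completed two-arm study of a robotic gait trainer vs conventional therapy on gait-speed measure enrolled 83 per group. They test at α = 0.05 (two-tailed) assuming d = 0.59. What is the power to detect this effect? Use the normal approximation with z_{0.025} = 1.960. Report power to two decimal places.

power ≈ 0.97

For two equal groups, power = Φ(d·√(n/2) − z_{α/2}).
d·√(n/2) = 0.59 × √(83/2) = 0.59 × 6.442 = 3.801.
z_β = 3.801 − 1.960 = 1.841.
Power = Φ(1.841) = 0.967.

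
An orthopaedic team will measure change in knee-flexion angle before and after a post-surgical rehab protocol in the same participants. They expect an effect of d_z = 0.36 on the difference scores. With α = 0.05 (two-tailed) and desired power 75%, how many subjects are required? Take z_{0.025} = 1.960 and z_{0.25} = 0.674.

n = 54 pairs

For a paired (one-sample on differences) test: n = ((z_{α/2} + z_β) / d)².
z_{α/2} + z_β = 1.960 + 0.674 = 2.634.
n = (2.634 / 0.36)² = 7.317² = 53.53.
Round up.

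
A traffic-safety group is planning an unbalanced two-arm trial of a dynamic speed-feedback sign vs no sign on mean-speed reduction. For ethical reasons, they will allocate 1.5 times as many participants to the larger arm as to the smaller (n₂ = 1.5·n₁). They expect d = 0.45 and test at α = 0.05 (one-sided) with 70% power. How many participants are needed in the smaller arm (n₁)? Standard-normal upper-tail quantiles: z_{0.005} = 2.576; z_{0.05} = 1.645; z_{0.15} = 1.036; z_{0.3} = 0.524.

n₁ = 39

With allocation ratio k = n₂/n₁ = 1.5, Var(x̄₁−x̄₂) = σ²(1/n₁ + 1/(k·n₁)) = σ²·(k+1)/(k·n₁).
So n₁ = (1 + 1/k)·((z_{α} + z_β)/d)² = 1.667 × (2.169/0.45)².
n₁ = 1.667 × 23.23 = 38.7.
Round up: n₁ = 39, giving n₂ = ⌈1.5 × 39⌉ = ⌈58.5⌉ = 59.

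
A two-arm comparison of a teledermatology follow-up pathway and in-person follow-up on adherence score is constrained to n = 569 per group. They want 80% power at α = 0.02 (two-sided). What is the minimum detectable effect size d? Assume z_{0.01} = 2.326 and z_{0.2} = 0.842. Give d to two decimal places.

d_min ≈ 0.19

For two independent groups of n = 569 each: d_min = (z_{α/2} + z_β)·√(2/n).
z-sum = 2.326 + 0.842 = 3.168.
d_min = 3.168 × √(2/569) = 3.168 × 0.0593 = 0.188.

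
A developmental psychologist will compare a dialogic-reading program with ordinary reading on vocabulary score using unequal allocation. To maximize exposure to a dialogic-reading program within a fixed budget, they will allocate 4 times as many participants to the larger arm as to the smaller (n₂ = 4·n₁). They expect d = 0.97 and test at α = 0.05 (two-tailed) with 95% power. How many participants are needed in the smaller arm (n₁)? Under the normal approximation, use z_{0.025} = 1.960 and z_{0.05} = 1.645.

With allocation ratio k = n₂/n₁ = 4, Var(x̄₁−x̄₂) = σ²(1/n₁ + 1/(k·n₁)) = σ²·(k+1)/(k·n₁).
So n₁ = (1 + 1/k)·((z_{α/2} + z_β)/d)² = 1.250 × (3.605/0.97)².
n₁ = 1.250 × 13.81 = 17.3.
Round up: n₁ = 18, giving n₂ = 4 × 18 = 72.

n₁ = 18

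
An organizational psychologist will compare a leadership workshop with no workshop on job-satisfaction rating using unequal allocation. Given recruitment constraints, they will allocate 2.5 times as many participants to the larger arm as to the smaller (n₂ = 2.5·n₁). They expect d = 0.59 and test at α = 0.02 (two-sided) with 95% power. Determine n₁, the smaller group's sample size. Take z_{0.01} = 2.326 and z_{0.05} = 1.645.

n₁ = 64

With allocation ratio k = n₂/n₁ = 2.5, Var(x̄₁−x̄₂) = σ²(1/n₁ + 1/(k·n₁)) = σ²·(k+1)/(k·n₁).
So n₁ = (1 + 1/k)·((z_{α/2} + z_β)/d)² = 1.400 × (3.971/0.59)².
n₁ = 1.400 × 45.30 = 63.4.
Round up: n₁ = 64, giving n₂ = 2.5 × 64 = 160.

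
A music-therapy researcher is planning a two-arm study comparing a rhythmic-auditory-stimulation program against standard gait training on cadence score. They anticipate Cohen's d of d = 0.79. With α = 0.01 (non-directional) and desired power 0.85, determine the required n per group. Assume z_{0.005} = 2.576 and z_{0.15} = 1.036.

For two independent groups with equal n: n = 2·((z_{α/2} + z_β) / d)².
z_{α/2} + z_β = 2.576 + 1.036 = 3.612.
n = 2 × (3.612 / 0.79)² = 2 × 4.572² = 2 × 20.90 = 41.8.
Round up to the next whole participant.

n = 42 per group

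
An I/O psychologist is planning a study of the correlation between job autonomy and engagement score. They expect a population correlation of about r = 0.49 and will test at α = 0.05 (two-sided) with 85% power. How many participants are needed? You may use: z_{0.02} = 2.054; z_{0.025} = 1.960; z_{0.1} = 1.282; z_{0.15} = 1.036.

Fisher's z: C = ½·ln((1+r)/(1−r)) = ½·ln(2.9216) = 0.5361.
n = ((z_{α/2} + z_β)/C)² + 3.
(1.960 + 1.036) / 0.5361 = 2.996 / 0.5361 = 5.589.
n = 5.589² + 3 = 31.23 + 3 = 34.2.
Round up.

n = 35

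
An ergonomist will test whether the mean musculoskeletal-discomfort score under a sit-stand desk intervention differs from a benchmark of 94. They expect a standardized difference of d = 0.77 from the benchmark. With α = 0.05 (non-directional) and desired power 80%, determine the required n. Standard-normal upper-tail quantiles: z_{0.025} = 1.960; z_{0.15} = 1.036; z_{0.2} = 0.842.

For a one-sample test: n = ((z_{α/2} + z_β) / d)².
z_{α/2} + z_β = 1.960 + 0.842 = 2.802.
n = (2.802 / 0.77)² = 3.639² = 13.24.
Round up.

n = 14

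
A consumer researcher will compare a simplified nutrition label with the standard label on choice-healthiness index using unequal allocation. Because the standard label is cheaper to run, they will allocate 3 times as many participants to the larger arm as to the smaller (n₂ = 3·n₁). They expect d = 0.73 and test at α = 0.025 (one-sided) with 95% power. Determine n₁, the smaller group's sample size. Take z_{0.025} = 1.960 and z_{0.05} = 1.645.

n₁ = 33

With allocation ratio k = n₂/n₁ = 3, Var(x̄₁−x̄₂) = σ²(1/n₁ + 1/(k·n₁)) = σ²·(k+1)/(k·n₁).
So n₁ = (1 + 1/k)·((z_{α} + z_β)/d)² = 1.333 × (3.605/0.73)².
n₁ = 1.333 × 24.39 = 32.5.
Round up: n₁ = 33, giving n₂ = 3 × 33 = 99.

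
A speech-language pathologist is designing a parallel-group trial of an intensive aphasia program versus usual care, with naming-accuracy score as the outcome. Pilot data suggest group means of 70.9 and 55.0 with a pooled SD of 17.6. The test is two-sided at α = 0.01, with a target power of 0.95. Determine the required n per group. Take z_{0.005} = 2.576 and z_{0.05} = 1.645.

n = 44 per group

Cohen's d = |M₁ − M₂| / SD_pooled = |70.9 − 55.0| / 17.6 = 15.9 / 17.6 = 0.903.
For two independent groups with equal n: n = 2·((z_{α/2} + z_β) / d)².
z_{α/2} + z_β = 2.576 + 1.645 = 4.221.
n = 2 × (4.221 / 0.903)² = 2 × 4.674² = 2 × 21.85 = 43.7.
Round up to the next whole participant.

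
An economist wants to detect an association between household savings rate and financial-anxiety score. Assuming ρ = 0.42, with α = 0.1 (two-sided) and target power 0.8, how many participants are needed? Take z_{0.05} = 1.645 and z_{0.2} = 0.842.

n = 34

Fisher's z: C = ½·ln((1+r)/(1−r)) = ½·ln(2.4483) = 0.4477.
n = ((z_{α/2} + z_β)/C)² + 3.
(1.645 + 0.842) / 0.4477 = 2.487 / 0.4477 = 5.555.
n = 5.555² + 3 = 30.86 + 3 = 33.9.
Round up.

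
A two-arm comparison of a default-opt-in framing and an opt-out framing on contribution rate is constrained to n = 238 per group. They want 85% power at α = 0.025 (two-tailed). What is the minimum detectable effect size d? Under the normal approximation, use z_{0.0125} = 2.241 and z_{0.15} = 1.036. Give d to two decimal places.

For two independent groups of n = 238 each: d_min = (z_{α/2} + z_β)·√(2/n).
z-sum = 2.241 + 1.036 = 3.277.
d_min = 3.277 × √(2/238) = 3.277 × 0.0917 = 0.300.

d_min ≈ 0.30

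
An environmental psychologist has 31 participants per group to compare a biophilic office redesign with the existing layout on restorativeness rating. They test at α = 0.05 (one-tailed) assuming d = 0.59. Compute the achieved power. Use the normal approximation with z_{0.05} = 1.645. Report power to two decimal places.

For two equal groups, power = Φ(d·√(n/2) − z_{α}).
d·√(n/2) = 0.59 × √(31/2) = 0.59 × 3.937 = 2.323.
z_β = 2.323 − 1.645 = 0.678.
Power = Φ(0.678) = 0.751.

power ≈ 0.75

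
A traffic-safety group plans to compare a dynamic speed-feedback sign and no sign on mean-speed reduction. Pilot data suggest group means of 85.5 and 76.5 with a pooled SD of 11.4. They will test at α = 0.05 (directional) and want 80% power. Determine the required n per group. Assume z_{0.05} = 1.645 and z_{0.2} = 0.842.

n = 20 per group

Cohen's d = |M₁ − M₂| / SD_pooled = |85.5 − 76.5| / 11.4 = 9.0 / 11.4 = 0.789.
For two independent groups with equal n: n = 2·((z_{α} + z_β) / d)².
z_{α} + z_β = 1.645 + 0.842 = 2.487.
n = 2 × (2.487 / 0.789)² = 2 × 3.152² = 2 × 9.94 = 19.9.
Round up to the next whole participant.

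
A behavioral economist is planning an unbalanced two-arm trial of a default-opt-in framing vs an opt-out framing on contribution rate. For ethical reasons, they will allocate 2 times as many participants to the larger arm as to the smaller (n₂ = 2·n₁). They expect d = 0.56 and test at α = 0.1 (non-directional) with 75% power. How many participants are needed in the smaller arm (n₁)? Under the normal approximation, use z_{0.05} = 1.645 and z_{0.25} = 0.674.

With allocation ratio k = n₂/n₁ = 2, Var(x̄₁−x̄₂) = σ²(1/n₁ + 1/(k·n₁)) = σ²·(k+1)/(k·n₁).
So n₁ = (1 + 1/k)·((z_{α/2} + z_β)/d)² = 1.500 × (2.319/0.56)².
n₁ = 1.500 × 17.15 = 25.7.
Round up: n₁ = 26, giving n₂ = 2 × 26 = 52.

n₁ = 26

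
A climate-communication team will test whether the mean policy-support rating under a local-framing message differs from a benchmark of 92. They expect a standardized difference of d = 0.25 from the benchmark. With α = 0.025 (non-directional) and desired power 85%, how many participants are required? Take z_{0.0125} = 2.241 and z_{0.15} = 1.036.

n = 172

For a one-sample test: n = ((z_{α/2} + z_β) / d)².
z_{α/2} + z_β = 2.241 + 1.036 = 3.277.
n = (3.277 / 0.25)² = 13.108² = 171.82.
Round up.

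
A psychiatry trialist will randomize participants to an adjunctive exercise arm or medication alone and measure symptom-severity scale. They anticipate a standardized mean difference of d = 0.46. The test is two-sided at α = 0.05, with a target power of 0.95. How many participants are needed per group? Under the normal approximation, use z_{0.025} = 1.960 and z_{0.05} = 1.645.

n = 123 per group

For two independent groups with equal n: n = 2·((z_{α/2} + z_β) / d)².
z_{α/2} + z_β = 1.960 + 1.645 = 3.605.
n = 2 × (3.605 / 0.46)² = 2 × 7.837² = 2 × 61.42 = 122.8.
Round up to the next whole participant.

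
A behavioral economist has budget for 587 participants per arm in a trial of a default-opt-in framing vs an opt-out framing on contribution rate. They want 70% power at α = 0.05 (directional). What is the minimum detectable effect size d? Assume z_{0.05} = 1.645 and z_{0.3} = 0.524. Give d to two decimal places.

For two independent groups of n = 587 each: d_min = (z_{α} + z_β)·√(2/n).
z-sum = 1.645 + 0.524 = 2.169.
d_min = 2.169 × √(2/587) = 2.169 × 0.0584 = 0.127.

d_min ≈ 0.13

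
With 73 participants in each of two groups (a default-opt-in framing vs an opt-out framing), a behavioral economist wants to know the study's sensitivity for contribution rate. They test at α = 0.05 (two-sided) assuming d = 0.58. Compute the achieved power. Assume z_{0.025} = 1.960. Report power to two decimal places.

For two equal groups, power = Φ(d·√(n/2) − z_{α/2}).
d·√(n/2) = 0.58 × √(73/2) = 0.58 × 6.042 = 3.504.
z_β = 3.504 − 1.960 = 1.544.
Power = Φ(1.544) = 0.939.

power ≈ 0.94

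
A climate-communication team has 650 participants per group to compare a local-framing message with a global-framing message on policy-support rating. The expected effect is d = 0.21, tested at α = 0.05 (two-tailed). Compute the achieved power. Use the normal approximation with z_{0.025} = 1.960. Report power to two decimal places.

For two equal groups, power = Φ(d·√(n/2) − z_{α/2}).
d·√(n/2) = 0.21 × √(650/2) = 0.21 × 18.028 = 3.786.
z_β = 3.786 − 1.960 = 1.826.
Power = Φ(1.826) = 0.966.

power ≈ 0.97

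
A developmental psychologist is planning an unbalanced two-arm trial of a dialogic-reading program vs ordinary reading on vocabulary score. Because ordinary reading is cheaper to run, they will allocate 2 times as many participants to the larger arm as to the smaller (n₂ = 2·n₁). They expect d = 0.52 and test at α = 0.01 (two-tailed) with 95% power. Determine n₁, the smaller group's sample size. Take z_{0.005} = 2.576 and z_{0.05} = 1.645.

With allocation ratio k = n₂/n₁ = 2, Var(x̄₁−x̄₂) = σ²(1/n₁ + 1/(k·n₁)) = σ²·(k+1)/(k·n₁).
So n₁ = (1 + 1/k)·((z_{α/2} + z_β)/d)² = 1.500 × (4.221/0.52)².
n₁ = 1.500 × 65.89 = 98.8.
Round up: n₁ = 99, giving n₂ = 2 × 99 = 198.

n₁ = 99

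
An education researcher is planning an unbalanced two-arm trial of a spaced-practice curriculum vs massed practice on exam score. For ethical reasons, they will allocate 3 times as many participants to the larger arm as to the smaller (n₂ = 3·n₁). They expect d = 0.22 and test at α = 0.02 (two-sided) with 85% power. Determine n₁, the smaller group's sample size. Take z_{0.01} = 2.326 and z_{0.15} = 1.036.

With allocation ratio k = n₂/n₁ = 3, Var(x̄₁−x̄₂) = σ²(1/n₁ + 1/(k·n₁)) = σ²·(k+1)/(k·n₁).
So n₁ = (1 + 1/k)·((z_{α/2} + z_β)/d)² = 1.333 × (3.362/0.22)².
n₁ = 1.333 × 233.53 = 311.4.
Round up: n₁ = 312, giving n₂ = 3 × 312 = 936.

n₁ = 312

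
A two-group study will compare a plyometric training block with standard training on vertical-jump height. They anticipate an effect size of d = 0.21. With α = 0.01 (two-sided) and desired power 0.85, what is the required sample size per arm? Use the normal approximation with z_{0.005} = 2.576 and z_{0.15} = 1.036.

For two independent groups with equal n: n = 2·((z_{α/2} + z_β) / d)².
z_{α/2} + z_β = 2.576 + 1.036 = 3.612.
n = 2 × (3.612 / 0.21)² = 2 × 17.200² = 2 × 295.84 = 591.7.
Round up to the next whole participant.

n = 592 per group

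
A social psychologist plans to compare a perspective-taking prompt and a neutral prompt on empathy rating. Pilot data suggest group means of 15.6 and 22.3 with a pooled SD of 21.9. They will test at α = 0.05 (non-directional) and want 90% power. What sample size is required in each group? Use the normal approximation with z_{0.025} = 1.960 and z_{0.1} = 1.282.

Cohen's d = |M₁ − M₂| / SD_pooled = |15.6 − 22.3| / 21.9 = 6.7 / 21.9 = 0.306.
For two independent groups with equal n: n = 2·((z_{α/2} + z_β) / d)².
z_{α/2} + z_β = 1.960 + 1.282 = 3.242.
n = 2 × (3.242 / 0.306)² = 2 × 10.595² = 2 × 112.25 = 224.5.
Round up to the next whole participant.

n = 225 per group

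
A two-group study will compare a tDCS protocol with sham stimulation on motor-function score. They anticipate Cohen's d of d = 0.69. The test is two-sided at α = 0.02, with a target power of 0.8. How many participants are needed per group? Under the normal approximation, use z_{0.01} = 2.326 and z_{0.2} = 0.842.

For two independent groups with equal n: n = 2·((z_{α/2} + z_β) / d)².
z_{α/2} + z_β = 2.326 + 0.842 = 3.168.
n = 2 × (3.168 / 0.69)² = 2 × 4.591² = 2 × 21.08 = 42.2.
Round up to the next whole participant.

n = 43 per group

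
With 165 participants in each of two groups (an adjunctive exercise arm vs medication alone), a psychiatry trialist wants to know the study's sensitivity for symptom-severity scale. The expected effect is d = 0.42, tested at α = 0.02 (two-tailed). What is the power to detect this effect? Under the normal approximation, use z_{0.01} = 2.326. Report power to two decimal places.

For two equal groups, power = Φ(d·√(n/2) − z_{α/2}).
d·√(n/2) = 0.42 × √(165/2) = 0.42 × 9.083 = 3.815.
z_β = 3.815 − 2.326 = 1.489.
Power = Φ(1.489) = 0.932.

power ≈ 0.93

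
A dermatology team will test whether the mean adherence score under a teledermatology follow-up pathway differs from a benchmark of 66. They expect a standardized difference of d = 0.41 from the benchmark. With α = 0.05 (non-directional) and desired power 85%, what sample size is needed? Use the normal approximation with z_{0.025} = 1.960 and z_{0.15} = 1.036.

n = 54

For a one-sample test: n = ((z_{α/2} + z_β) / d)².
z_{α/2} + z_β = 1.960 + 1.036 = 2.996.
n = (2.996 / 0.41)² = 7.307² = 53.40.
Round up.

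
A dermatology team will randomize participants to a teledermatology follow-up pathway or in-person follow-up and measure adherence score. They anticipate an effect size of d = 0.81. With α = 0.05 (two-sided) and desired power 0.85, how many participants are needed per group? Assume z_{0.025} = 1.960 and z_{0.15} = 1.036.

n = 28 per group

For two independent groups with equal n: n = 2·((z_{α/2} + z_β) / d)².
z_{α/2} + z_β = 1.960 + 1.036 = 2.996.
n = 2 × (2.996 / 0.81)² = 2 × 3.699² = 2 × 13.68 = 27.4.
Round up to the next whole participant.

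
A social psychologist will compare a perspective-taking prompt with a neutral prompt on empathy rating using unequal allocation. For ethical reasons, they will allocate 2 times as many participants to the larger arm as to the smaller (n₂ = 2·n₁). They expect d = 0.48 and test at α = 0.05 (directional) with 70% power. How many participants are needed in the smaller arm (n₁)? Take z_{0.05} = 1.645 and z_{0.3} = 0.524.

n₁ = 31

With allocation ratio k = n₂/n₁ = 2, Var(x̄₁−x̄₂) = σ²(1/n₁ + 1/(k·n₁)) = σ²·(k+1)/(k·n₁).
So n₁ = (1 + 1/k)·((z_{α} + z_β)/d)² = 1.500 × (2.169/0.48)².
n₁ = 1.500 × 20.42 = 30.6.
Round up: n₁ = 31, giving n₂ = 2 × 31 = 62.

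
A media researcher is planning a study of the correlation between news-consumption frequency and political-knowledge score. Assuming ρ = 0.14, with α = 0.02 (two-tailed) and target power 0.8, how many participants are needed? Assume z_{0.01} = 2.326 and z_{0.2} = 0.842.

Fisher's z: C = ½·ln((1+r)/(1−r)) = ½·ln(1.3256) = 0.1409.
n = ((z_{α/2} + z_β)/C)² + 3.
(2.326 + 0.842) / 0.1409 = 3.168 / 0.1409 = 22.484.
n = 22.484² + 3 = 505.53 + 3 = 508.5.
Round up.

n = 509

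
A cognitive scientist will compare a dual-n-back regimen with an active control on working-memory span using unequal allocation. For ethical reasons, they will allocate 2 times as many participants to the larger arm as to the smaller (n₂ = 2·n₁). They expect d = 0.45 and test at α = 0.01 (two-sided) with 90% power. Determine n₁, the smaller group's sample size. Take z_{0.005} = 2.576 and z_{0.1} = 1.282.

n₁ = 111

With allocation ratio k = n₂/n₁ = 2, Var(x̄₁−x̄₂) = σ²(1/n₁ + 1/(k·n₁)) = σ²·(k+1)/(k·n₁).
So n₁ = (1 + 1/k)·((z_{α/2} + z_β)/d)² = 1.500 × (3.858/0.45)².
n₁ = 1.500 × 73.50 = 110.3.
Round up: n₁ = 111, giving n₂ = 2 × 111 = 222.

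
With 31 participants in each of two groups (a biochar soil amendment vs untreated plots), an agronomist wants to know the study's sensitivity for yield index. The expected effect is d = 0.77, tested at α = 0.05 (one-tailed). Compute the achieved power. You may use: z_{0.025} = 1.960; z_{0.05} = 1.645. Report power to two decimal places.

For two equal groups, power = Φ(d·√(n/2) − z_{α}).
d·√(n/2) = 0.77 × √(31/2) = 0.77 × 3.937 = 3.031.
z_β = 3.031 − 1.645 = 1.386.
Power = Φ(1.386) = 0.917.

power ≈ 0.92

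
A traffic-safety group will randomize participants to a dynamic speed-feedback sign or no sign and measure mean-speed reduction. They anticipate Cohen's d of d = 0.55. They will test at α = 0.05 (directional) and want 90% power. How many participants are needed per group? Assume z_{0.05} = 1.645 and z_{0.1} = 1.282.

For two independent groups with equal n: n = 2·((z_{α} + z_β) / d)².
z_{α} + z_β = 1.645 + 1.282 = 2.927.
n = 2 × (2.927 / 0.55)² = 2 × 5.322² = 2 × 28.32 = 56.6.
Round up to the next whole participant.

n = 57 per group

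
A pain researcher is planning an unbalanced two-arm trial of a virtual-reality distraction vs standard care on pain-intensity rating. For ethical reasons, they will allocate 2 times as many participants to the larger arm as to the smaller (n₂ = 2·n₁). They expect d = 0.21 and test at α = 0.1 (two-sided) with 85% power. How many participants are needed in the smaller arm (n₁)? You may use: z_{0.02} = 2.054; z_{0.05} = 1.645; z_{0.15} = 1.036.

With allocation ratio k = n₂/n₁ = 2, Var(x̄₁−x̄₂) = σ²(1/n₁ + 1/(k·n₁)) = σ²·(k+1)/(k·n₁).
So n₁ = (1 + 1/k)·((z_{α/2} + z_β)/d)² = 1.500 × (2.681/0.21)².
n₁ = 1.500 × 162.99 = 244.5.
Round up: n₁ = 245, giving n₂ = 2 × 245 = 490.

n₁ = 245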